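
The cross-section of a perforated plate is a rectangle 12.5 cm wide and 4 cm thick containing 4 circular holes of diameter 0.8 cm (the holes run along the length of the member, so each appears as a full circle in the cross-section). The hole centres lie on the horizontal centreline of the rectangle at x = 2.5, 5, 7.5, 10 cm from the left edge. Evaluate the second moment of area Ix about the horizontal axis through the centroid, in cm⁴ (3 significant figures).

Decompose the section into non-overlapping parts with the origin at the bottom-left of its bounding rectangle.
Plate: 12.5 × 4, A = 50 cm², y = 2 cm, Ī = 66.667 cm⁴.
Hole 1 (subtracted): ⌀0.8, A = 0.50265 cm², y = 2 cm, Ī = 0.020106 cm⁴.
Hole 2 (subtracted): ⌀0.8, A = 0.50265 cm², y = 2 cm, Ī = 0.020106 cm⁴.
Hole 3 (subtracted): ⌀0.8, A = 0.50265 cm², y = 2 cm, Ī = 0.020106 cm⁴.
Hole 4 (subtracted): ⌀0.8, A = 0.50265 cm², y = 2 cm, Ī = 0.020106 cm⁴.
By symmetry the centroid is at mid-height, ȳ = 2 cm.
All pieces are centred on the horizontal axis through the centroid, so I = ΣĪ (holes subtracted) = 66.586 cm⁴.

Ix ≈ 66.6 cm⁴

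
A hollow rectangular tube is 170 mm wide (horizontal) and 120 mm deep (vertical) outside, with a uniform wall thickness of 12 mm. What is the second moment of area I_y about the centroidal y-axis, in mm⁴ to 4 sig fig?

Treat the section as a set of non-overlapping primitives; coordinates are from the bounding-box lower-left.
Outer rectangle: 170 × 120, A = 20 400 mm², x = 85 mm, Ī = 49 130 000 mm⁴.
Inner void (subtracted): 146 × 96, A = 14 016 mm², x = 85 mm, Ī = 24 897 088 mm⁴.
By symmetry the centroid is at mid-width, x̄ = 85 mm.
All pieces are centred on the centroidal y-axis, so I = ΣĪ (holes subtracted) = 24 232 912 mm⁴.

I_y ≈ 2.423 × 10⁷ mm⁴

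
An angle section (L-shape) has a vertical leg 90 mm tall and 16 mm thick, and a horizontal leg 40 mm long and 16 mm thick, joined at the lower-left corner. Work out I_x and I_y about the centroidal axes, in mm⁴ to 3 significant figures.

Break the section into simple shapes (no overlaps), measuring from the bottom-left corner of the bounding box.
Vertical leg: 16 × 90, A = 1 440 mm², y = 45 mm, Ī = 972 000 mm⁴.
Horizontal leg (remainder): 24 × 16, A = 384 mm², y = 8 mm, Ī = 8 192 mm⁴.
Centroid: ȳ = ΣA·y / ΣA = 37.211 mm.
Transfer each piece to the centroidal x-axis using Ī + A·d² with d = y − 37.211:
  vertical leg: d = 7.7895 mm → contributes +1 059 373 mm⁴
  horizontal leg (remainder): d = -29.211 mm → contributes +335 842 mm⁴
Total I = 1 395 215 mm⁴.
For the y-axis: x̄ = 12.211 mm.
Repeating about the centroidal y-axis gives I_y = 170 415 mm⁴.

I_x ≈ 1.40 × 10⁶ mm⁴, I_y ≈ 1.70 × 10⁵ mm⁴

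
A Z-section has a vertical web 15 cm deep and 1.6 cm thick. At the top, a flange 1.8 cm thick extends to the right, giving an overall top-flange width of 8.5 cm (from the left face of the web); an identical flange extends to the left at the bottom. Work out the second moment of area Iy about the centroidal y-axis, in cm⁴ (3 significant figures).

Iy ≈ 552 cm⁴

Treat the section as a set of non-overlapping primitives; coordinates are from the bounding-box lower-left.
Web: 1.6 × 15, A = 24 cm², x = 7.7 cm, Ī = 5.12 cm⁴.
Top flange (beyond web): 6.9 × 1.8, A = 12.42 cm², x = 11.95 cm, Ī = 49.276 cm⁴.
Bottom flange (beyond web): 6.9 × 1.8, A = 12.42 cm², x = 3.45 cm, Ī = 49.276 cm⁴.
Centroid: x̄ = ΣA·x / ΣA = 7.7 cm.
Transfer each piece to the centroidal y-axis using Ī + A·d² with d = x − 7.7:
  web: d = 0 cm → contributes +5.12 cm⁴
  top flange (beyond web): d = 4.25 cm → contributes +273.61 cm⁴
  bottom flange (beyond web): d = -4.25 cm → contributes +273.61 cm⁴
Total I = 552.35 cm⁴.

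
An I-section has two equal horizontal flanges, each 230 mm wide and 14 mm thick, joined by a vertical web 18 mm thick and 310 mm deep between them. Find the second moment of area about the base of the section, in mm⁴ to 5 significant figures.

I_base ≈ 5.5711 × 10⁸ mm⁴

Decompose the section into non-overlapping parts with the origin at the bottom-left of its bounding rectangle.
Bottom flange: 230 × 14, A = 3 220 mm², y = 7 mm, Ī = 52593.33 mm⁴.
Web: 18 × 310, A = 5 580 mm², y = 169 mm, Ī = 44 686 500 mm⁴.
Top flange: 230 × 14, A = 3 220 mm², y = 331 mm, Ī = 52593.33 mm⁴.
Transfer each piece to the bottom edge using Ī + A·d² with d = y − 0:
  bottom flange: d = 7 mm → contributes +210373.3 mm⁴
  web: d = 169 mm → contributes +204 056 880 mm⁴
  top flange: d = 331 mm → contributes +352 839 013 mm⁴
Total I = 557 106 267 mm⁴.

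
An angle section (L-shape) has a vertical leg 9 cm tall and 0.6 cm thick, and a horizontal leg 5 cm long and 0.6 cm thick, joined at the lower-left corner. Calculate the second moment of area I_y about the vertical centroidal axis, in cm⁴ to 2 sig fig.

I_y ≈ 16 cm⁴

Split into non-overlapping primitives; take the origin at the lower-left of the bounding box.
Vertical leg: 0.6 × 9, A = 5.4 cm², x = 0.3 cm, Ī = 0.162 cm⁴.
Horizontal leg (remainder): 4.4 × 0.6, A = 2.64 cm², x = 2.8 cm, Ī = 4.259 cm⁴.
Centroid: x̄ = ΣA·x / ΣA = 1.121 cm.
Transfer each piece to the vertical centroidal axis using Ī + A·d² with d = x − 1.121:
  vertical leg: d = -0.8209 cm → contributes +3.801 cm⁴
  horizontal leg (remainder): d = 1.679 cm → contributes +11.7 cm⁴
Total I = 15.5 cm⁴.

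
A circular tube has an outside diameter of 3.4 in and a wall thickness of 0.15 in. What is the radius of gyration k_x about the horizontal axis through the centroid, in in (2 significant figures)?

k_x ≈ 1.2 in

Split into non-overlapping primitives; take the origin at the lower-left of the bounding box.
Outer circle: ⌀3.4, A = 9.079 in², y = 1.7 in, Ī = 6.56 in⁴.
Bore (subtracted): ⌀3.1, A = 7.548 in², y = 1.7 in, Ī = 4.533 in⁴.
By symmetry the centroid is at mid-height, ȳ = 1.7 in.
All pieces are centred on the horizontal axis through the centroid, so I = ΣĪ (holes subtracted) = 2.026 in⁴.
Radius of gyration: k = √(I/A) = √(2.026 / 1.532) = 1.15 in.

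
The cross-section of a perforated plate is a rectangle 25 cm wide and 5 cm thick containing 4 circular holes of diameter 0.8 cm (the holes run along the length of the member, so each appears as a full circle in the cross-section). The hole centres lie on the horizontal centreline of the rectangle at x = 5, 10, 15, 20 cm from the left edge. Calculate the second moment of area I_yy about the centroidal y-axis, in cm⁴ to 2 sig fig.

Treat the section as a set of non-overlapping primitives; coordinates are from the bounding-box lower-left.
Plate: 25 × 5, A = 125 cm², x = 12.5 cm, Ī = 6 510 cm⁴.
Hole 1 (subtracted): ⌀0.8, A = 0.5027 cm², x = 5 cm, Ī = 0.02011 cm⁴.
Hole 2 (subtracted): ⌀0.8, A = 0.5027 cm², x = 10 cm, Ī = 0.02011 cm⁴.
Hole 3 (subtracted): ⌀0.8, A = 0.5027 cm², x = 15 cm, Ī = 0.02011 cm⁴.
Hole 4 (subtracted): ⌀0.8, A = 0.5027 cm², x = 20 cm, Ī = 0.02011 cm⁴.
By symmetry the centroid is at mid-width, x̄ = 12.5 cm.
Transfer each piece to the centroidal y-axis using Ī + A·d² with d = x − 12.5:
  plate: d = 0 cm → contributes +6 510 cm⁴
  hole 1: d = -7.5 cm → contributes −28.29 cm⁴
  hole 2: d = -2.5 cm → contributes −3.162 cm⁴
  hole 3: d = 2.5 cm → contributes −3.162 cm⁴
  hole 4: d = 7.5 cm → contributes −28.29 cm⁴
Total I = 6 448 cm⁴.

I_yy ≈ 6400 cm⁴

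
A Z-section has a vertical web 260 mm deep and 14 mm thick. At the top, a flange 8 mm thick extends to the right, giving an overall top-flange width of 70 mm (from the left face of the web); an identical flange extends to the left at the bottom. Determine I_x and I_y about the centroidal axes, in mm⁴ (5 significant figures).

Break the section into simple shapes (no overlaps), measuring from the bottom-left corner of the bounding box.
Web: 14 × 260, A = 3 640 mm², y = 130 mm, Ī = 20 505 333 mm⁴.
Top flange (beyond web): 56 × 8, A = 448 mm², y = 256 mm, Ī = 2389.333 mm⁴.
Bottom flange (beyond web): 56 × 8, A = 448 mm², y = 4 mm, Ī = 2389.333 mm⁴.
Centroid: ȳ = ΣA·y / ΣA = 130 mm.
Transfer each piece to the centroidal x-axis using Ī + A·d² with d = y − 130:
  web: d = 0 mm → contributes +20 505 333 mm⁴
  top flange (beyond web): d = 126 mm → contributes +7 114 837 mm⁴
  bottom flange (beyond web): d = -126 mm → contributes +7 114 837 mm⁴
Total I = 34 735 008 mm⁴.
For the y-axis: x̄ = 63 mm.
Repeating about the centroidal y-axis gives I_y = 1 391 208 mm⁴.

I_x ≈ 3.4735 × 10⁷ mm⁴, I_y ≈ 1.3912 × 10⁶ mm⁴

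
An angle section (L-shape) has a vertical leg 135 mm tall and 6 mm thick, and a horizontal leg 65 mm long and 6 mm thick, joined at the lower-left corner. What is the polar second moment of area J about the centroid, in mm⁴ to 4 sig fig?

J ≈ 2.621 × 10⁶ mm⁴

Break the section into simple shapes (no overlaps), measuring from the bottom-left corner of the bounding box.
Vertical leg: 6 × 135, A = 810 mm², y = 67.5 mm, Ī = 1 230 188 mm⁴.
Horizontal leg (remainder): 59 × 6, A = 354 mm², y = 3 mm, Ī = 1 062 mm⁴.
Centroid: ȳ = ΣA·y / ΣA = 47.884 mm.
Transfer each piece to the centroidal x-axis using Ī + A·d² with d = y − 47.884:
  vertical leg: d = 19.616 mm → contributes +1 541 865 mm⁴
  horizontal leg (remainder): d = -44.884 mm → contributes +714 222 mm⁴
Total I = 2 256 086 mm⁴.
For the y-axis: x̄ = 12.884 mm.
Repeating about the centroidal y-axis gives I_y = 365 316 mm⁴.
Polar second moment: J = I_x + I_y = 2 621 403 mm⁴.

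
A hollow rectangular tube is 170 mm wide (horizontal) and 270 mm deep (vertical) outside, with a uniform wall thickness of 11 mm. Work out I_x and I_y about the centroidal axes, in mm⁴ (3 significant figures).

I_x ≈ 9.07 × 10⁷ mm⁴, I_y ≈ 4.35 × 10⁷ mm⁴

Decompose the section into non-overlapping parts with the origin at the bottom-left of its bounding rectangle.
Outer rectangle: 170 × 270, A = 45 900 mm², y = 135 mm, Ī = 278 842 500 mm⁴.
Inner void (subtracted): 148 × 248, A = 36 704 mm², y = 135 mm, Ī = 188 120 235 mm⁴.
By symmetry the centroid is at mid-height, ȳ = 135 mm.
All pieces are centred on the centroidal x-axis, so I = ΣĪ (holes subtracted) = 90 722 265 mm⁴.
Repeating about the centroidal y-axis gives I_y = 43 545 465 mm⁴.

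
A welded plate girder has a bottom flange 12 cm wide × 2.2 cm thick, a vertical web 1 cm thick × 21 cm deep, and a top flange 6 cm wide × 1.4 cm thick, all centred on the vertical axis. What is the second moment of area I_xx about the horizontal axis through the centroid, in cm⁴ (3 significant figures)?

I_xx ≈ 4580 cm⁴

Treat the section as a set of non-overlapping primitives; coordinates are from the bounding-box lower-left.
Bottom plate: 12 × 2.2, A = 26.4 cm², y = 1.1 cm, Ī = 10.648 cm⁴.
Web plate: 1 × 21, A = 21 cm², y = 12.7 cm, Ī = 771.75 cm⁴.
Top plate: 6 × 1.4, A = 8.4 cm², y = 23.9 cm, Ī = 1.372 cm⁴.
Centroid: ȳ = ΣA·y / ΣA = 8.8978 cm.
Transfer each piece to the horizontal axis through the centroid using Ī + A·d² with d = y − 8.8978:
  bottom plate: d = -7.7978 cm → contributes +1615.9 cm⁴
  web plate: d = 3.8022 cm → contributes +1075.3 cm⁴
  top plate: d = 15.002 cm → contributes +1891.9 cm⁴
Total I = 4583.2 cm⁴.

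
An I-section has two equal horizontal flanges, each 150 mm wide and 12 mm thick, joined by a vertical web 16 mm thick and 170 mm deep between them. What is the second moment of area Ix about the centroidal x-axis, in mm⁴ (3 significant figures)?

Ix ≈ 3.64 × 10⁷ mm⁴

Decompose the section into non-overlapping parts with the origin at the bottom-left of its bounding rectangle.
Bottom flange: 150 × 12, A = 1 800 mm², y = 6 mm, Ī = 21 600 mm⁴.
Web: 16 × 170, A = 2 720 mm², y = 97 mm, Ī = 6 550 667 mm⁴.
Top flange: 150 × 12, A = 1 800 mm², y = 188 mm, Ī = 21 600 mm⁴.
By symmetry the centroid is at mid-height, ȳ = 97 mm.
Transfer each piece to the centroidal x-axis using Ī + A·d² with d = y − 97:
  bottom flange: d = -91 mm → contributes +14 927 400 mm⁴
  web: d = 0 mm → contributes +6 550 667 mm⁴
  top flange: d = 91 mm → contributes +14 927 400 mm⁴
Total I = 36 405 467 mm⁴.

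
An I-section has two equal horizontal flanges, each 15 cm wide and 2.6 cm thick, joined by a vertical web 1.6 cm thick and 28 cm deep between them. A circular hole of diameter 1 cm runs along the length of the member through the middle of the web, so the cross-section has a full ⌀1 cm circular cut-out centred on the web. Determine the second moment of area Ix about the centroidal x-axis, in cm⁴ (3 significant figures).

Treat the section as a set of non-overlapping primitives; coordinates are from the bounding-box lower-left.
Bottom flange: 15 × 2.6, A = 39 cm², y = 1.3 cm, Ī = 21.97 cm⁴.
Web: 1.6 × 28, A = 44.8 cm², y = 16.6 cm, Ī = 2926.9 cm⁴.
Top flange: 15 × 2.6, A = 39 cm², y = 31.9 cm, Ī = 21.97 cm⁴.
Hole (subtracted): ⌀1, A = 0.7854 cm², y = 16.6 cm, Ī = 0.049087 cm⁴.
By symmetry the centroid is at mid-height, ȳ = 16.6 cm.
Transfer each piece to the centroidal x-axis using Ī + A·d² with d = y − 16.6:
  bottom flange: d = -15.3 cm → contributes +9151.5 cm⁴
  web: d = 0 cm → contributes +2926.9 cm⁴
  top flange: d = 15.3 cm → contributes +9151.5 cm⁴
  hole: d = 0 cm → contributes −0.049087 cm⁴
Total I = 21 230 cm⁴.

Ix ≈ 2.12 × 10⁴ cm⁴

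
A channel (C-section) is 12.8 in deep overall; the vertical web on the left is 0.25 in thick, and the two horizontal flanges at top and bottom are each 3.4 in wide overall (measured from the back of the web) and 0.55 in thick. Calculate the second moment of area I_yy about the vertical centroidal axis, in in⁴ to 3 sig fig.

Treat the section as a set of non-overlapping primitives; coordinates are from the bounding-box lower-left.
Web: 0.25 × 12.8, A = 3.2 in², x = 0.125 in, Ī = 0.016667 in⁴.
Top flange (beyond web): 3.15 × 0.55, A = 1.7325 in², x = 1.825 in, Ī = 1.4326 in⁴.
Bottom flange (beyond web): 3.15 × 0.55, A = 1.7325 in², x = 1.825 in, Ī = 1.4326 in⁴.
Centroid: x̄ = ΣA·x / ΣA = 1.0088 in.
Transfer each piece to the vertical centroidal axis using Ī + A·d² with d = x − 1.0088:
  web: d = -0.8838 in → contributes +2.5162 in⁴
  top flange (beyond web): d = 0.8162 in → contributes +2.5867 in⁴
  bottom flange (beyond web): d = 0.8162 in → contributes +2.5867 in⁴
Total I = 7.6896 in⁴.

I_yy ≈ 7.69 in⁴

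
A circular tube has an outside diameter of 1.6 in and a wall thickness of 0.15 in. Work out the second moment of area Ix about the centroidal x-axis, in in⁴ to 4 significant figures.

Ix ≈ 0.1815 in⁴

Break the section into simple shapes (no overlaps), measuring from the bottom-left corner of the bounding box.
Outer circle: ⌀1.6, A = 2.01062 in², y = 0.8 in, Ī = 0.321699 in⁴.
Bore (subtracted): ⌀1.3, A = 1.32732 in², y = 0.8 in, Ī = 0.140198 in⁴.
By symmetry the centroid is at mid-height, ȳ = 0.8 in.
All pieces are centred on the centroidal x-axis, so I = ΣĪ (holes subtracted) = 0.181501 in⁴.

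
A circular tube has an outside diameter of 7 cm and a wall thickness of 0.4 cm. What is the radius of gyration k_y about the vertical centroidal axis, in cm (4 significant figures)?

Split into non-overlapping primitives; take the origin at the lower-left of the bounding box.
Outer circle: ⌀7, A = 38.4845 cm², x = 3.5 cm, Ī = 117.859 cm⁴.
Bore (subtracted): ⌀6.2, A = 30.1907 cm², x = 3.5 cm, Ī = 72.5332 cm⁴.
By symmetry the centroid is at mid-width, x̄ = 3.5 cm.
All pieces are centred on the vertical centroidal axis, so I = ΣĪ (holes subtracted) = 45.3256 cm⁴.
Radius of gyration: k = √(I/A) = √(45.3256 / 8.2938) = 2.33773 cm.

k_y ≈ 2.338 cm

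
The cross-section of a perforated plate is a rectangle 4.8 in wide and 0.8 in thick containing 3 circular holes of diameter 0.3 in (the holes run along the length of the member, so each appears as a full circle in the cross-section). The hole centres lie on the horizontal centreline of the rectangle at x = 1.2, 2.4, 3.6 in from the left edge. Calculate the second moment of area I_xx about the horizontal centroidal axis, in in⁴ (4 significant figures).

Decompose the section into non-overlapping parts with the origin at the bottom-left of its bounding rectangle.
Plate: 4.8 × 0.8, A = 3.84 in², y = 0.4 in, Ī = 0.2048 in⁴.
Hole 1 (subtracted): ⌀0.3, A = 0.0706858 in², y = 0.4 in, Ī = 0.000397608 in⁴.
Hole 2 (subtracted): ⌀0.3, A = 0.0706858 in², y = 0.4 in, Ī = 0.000397608 in⁴.
Hole 3 (subtracted): ⌀0.3, A = 0.0706858 in², y = 0.4 in, Ī = 0.000397608 in⁴.
By symmetry the centroid is at mid-height, ȳ = 0.4 in.
All pieces are centred on the horizontal centroidal axis, so I = ΣĪ (holes subtracted) = 0.203607 in⁴.

I_xx ≈ 0.2036 in⁴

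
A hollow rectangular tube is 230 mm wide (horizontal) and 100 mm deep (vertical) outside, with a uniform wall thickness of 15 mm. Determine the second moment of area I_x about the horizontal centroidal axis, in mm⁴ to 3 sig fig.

I_x ≈ 1.35 × 10⁷ mm⁴

Decompose the section into non-overlapping parts with the origin at the bottom-left of its bounding rectangle.
Outer rectangle: 230 × 100, A = 23 000 mm², y = 50 mm, Ī = 19 166 667 mm⁴.
Inner void (subtracted): 200 × 70, A = 14 000 mm², y = 50 mm, Ī = 5 716 667 mm⁴.
By symmetry the centroid is at mid-height, ȳ = 50 mm.
All pieces are centred on the horizontal centroidal axis, so I = ΣĪ (holes subtracted) = 13 450 000 mm⁴.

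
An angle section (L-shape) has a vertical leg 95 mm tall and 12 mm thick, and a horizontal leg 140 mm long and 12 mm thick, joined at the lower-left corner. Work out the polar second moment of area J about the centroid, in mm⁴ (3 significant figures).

Split into non-overlapping primitives; take the origin at the lower-left of the bounding box.
Vertical leg: 12 × 95, A = 1 140 mm², y = 47.5 mm, Ī = 857 375 mm⁴.
Horizontal leg (remainder): 128 × 12, A = 1 536 mm², y = 6 mm, Ī = 18 432 mm⁴.
Centroid: ȳ = ΣA·y / ΣA = 23.679 mm.
Transfer each piece to the centroidal x-axis using Ī + A·d² with d = y − 23.679:
  vertical leg: d = 23.821 mm → contributes +1 504 236 mm⁴
  horizontal leg (remainder): d = -17.679 mm → contributes +498 524 mm⁴
Total I = 2 002 761 mm⁴.
For the y-axis: x̄ = 46.179 mm.
Repeating about the centroidal y-axis gives I_y = 5 317 146 mm⁴.
Polar second moment: J = I_x + I_y = 7 319 907 mm⁴.

J ≈ 7.32 × 10⁶ mm⁴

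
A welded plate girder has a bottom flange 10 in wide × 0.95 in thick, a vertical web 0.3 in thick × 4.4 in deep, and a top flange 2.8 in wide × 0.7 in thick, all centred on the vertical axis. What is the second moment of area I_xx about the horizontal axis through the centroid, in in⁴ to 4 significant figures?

I_xx ≈ 51.04 in⁴

Decompose the section into non-overlapping parts with the origin at the bottom-left of its bounding rectangle.
Bottom plate: 10 × 0.95, A = 9.5 in², y = 0.475 in, Ī = 0.714479 in⁴.
Web plate: 0.3 × 4.4, A = 1.32 in², y = 3.15 in, Ī = 2.1296 in⁴.
Top plate: 2.8 × 0.7, A = 1.96 in², y = 5.7 in, Ī = 0.0800333 in⁴.
Centroid: ȳ = ΣA·y / ΣA = 1.55262 in.
Transfer each piece to the horizontal axis through the centroid using Ī + A·d² with d = y − 1.55262:
  bottom plate: d = -1.07762 in → contributes +11.7465 in⁴
  web plate: d = 1.59738 in → contributes +5.49774 in⁴
  top plate: d = 4.14738 in → contributes +33.7935 in⁴
Total I = 51.0378 in⁴.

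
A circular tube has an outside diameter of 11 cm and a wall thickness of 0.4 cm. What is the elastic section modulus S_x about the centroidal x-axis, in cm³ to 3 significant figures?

S_x ≈ 34.1 cm³

Break the section into simple shapes (no overlaps), measuring from the bottom-left corner of the bounding box.
Outer circle: ⌀11, A = 95.033 cm², y = 5.5 cm, Ī = 718.69 cm⁴.
Bore (subtracted): ⌀10.2, A = 81.713 cm², y = 5.5 cm, Ī = 531.34 cm⁴.
By symmetry the centroid is at mid-height, ȳ = 5.5 cm.
All pieces are centred on the centroidal x-axis, so I = ΣĪ (holes subtracted) = 187.35 cm⁴.
Extreme fibre distance c = 5.5 cm; S = I/c = 34.064 cm³.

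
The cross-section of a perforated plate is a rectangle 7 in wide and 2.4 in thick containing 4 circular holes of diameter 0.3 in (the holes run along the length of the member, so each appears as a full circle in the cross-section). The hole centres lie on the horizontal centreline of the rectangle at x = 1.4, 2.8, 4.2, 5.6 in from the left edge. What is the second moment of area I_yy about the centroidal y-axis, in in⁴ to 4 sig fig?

Decompose the section into non-overlapping parts with the origin at the bottom-left of its bounding rectangle.
Plate: 7 × 2.4, A = 16.8 in², x = 3.5 in, Ī = 68.6 in⁴.
Hole 1 (subtracted): ⌀0.3, A = 0.0706858 in², x = 1.4 in, Ī = 0.000397608 in⁴.
Hole 2 (subtracted): ⌀0.3, A = 0.0706858 in², x = 2.8 in, Ī = 0.000397608 in⁴.
Hole 3 (subtracted): ⌀0.3, A = 0.0706858 in², x = 4.2 in, Ī = 0.000397608 in⁴.
Hole 4 (subtracted): ⌀0.3, A = 0.0706858 in², x = 5.6 in, Ī = 0.000397608 in⁴.
By symmetry the centroid is at mid-width, x̄ = 3.5 in.
Transfer each piece to the centroidal y-axis using Ī + A·d² with d = x − 3.5:
  plate: d = 0 in → contributes +68.6 in⁴
  hole 1: d = -2.1 in → contributes −0.312122 in⁴
  hole 2: d = -0.7 in → contributes −0.0350337 in⁴
  hole 3: d = 0.7 in → contributes −0.0350337 in⁴
  hole 4: d = 2.1 in → contributes −0.312122 in⁴
Total I = 67.9057 in⁴.

I_yy ≈ 67.91 in⁴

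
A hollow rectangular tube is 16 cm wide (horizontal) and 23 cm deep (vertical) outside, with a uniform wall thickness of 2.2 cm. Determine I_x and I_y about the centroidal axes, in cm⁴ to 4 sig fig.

I_x ≈ 1.000 × 10⁴ cm⁴, I_y ≈ 5431 cm⁴

Decompose the section into non-overlapping parts with the origin at the bottom-left of its bounding rectangle.
Outer rectangle: 16 × 23, A = 368 cm², y = 11.5 cm, Ī = 16222.7 cm⁴.
Inner void (subtracted): 11.6 × 18.6, A = 215.76 cm², y = 11.5 cm, Ī = 6220.36 cm⁴.
By symmetry the centroid is at mid-height, ȳ = 11.5 cm.
All pieces are centred on the centroidal x-axis, so I = ΣĪ (holes subtracted) = 10002.3 cm⁴.
Repeating about the centroidal y-axis gives I_y = 5431.28 cm⁴.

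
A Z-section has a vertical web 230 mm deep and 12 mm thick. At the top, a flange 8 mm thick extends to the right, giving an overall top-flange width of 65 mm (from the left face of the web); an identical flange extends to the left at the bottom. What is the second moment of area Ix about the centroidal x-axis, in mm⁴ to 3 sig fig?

Ix ≈ 2.26 × 10⁷ mm⁴

Break the section into simple shapes (no overlaps), measuring from the bottom-left corner of the bounding box.
Web: 12 × 230, A = 2 760 mm², y = 115 mm, Ī = 12 167 000 mm⁴.
Top flange (beyond web): 53 × 8, A = 424 mm², y = 226 mm, Ī = 2261.3 mm⁴.
Bottom flange (beyond web): 53 × 8, A = 424 mm², y = 4 mm, Ī = 2261.3 mm⁴.
Centroid: ȳ = ΣA·y / ΣA = 115 mm.
Transfer each piece to the centroidal x-axis using Ī + A·d² with d = y − 115:
  web: d = 0 mm → contributes +12 167 000 mm⁴
  top flange (beyond web): d = 111 mm → contributes +5 226 365 mm⁴
  bottom flange (beyond web): d = -111 mm → contributes +5 226 365 mm⁴
Total I = 22 619 731 mm⁴.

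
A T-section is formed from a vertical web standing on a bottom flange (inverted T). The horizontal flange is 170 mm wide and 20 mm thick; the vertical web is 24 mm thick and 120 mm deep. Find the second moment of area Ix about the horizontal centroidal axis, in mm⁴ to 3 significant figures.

Split into non-overlapping primitives; take the origin at the lower-left of the bounding box.
Flange: 170 × 20, A = 3 400 mm², y = 10 mm, Ī = 113 333 mm⁴.
Web: 24 × 120, A = 2 880 mm², y = 80 mm, Ī = 3 456 000 mm⁴.
Centroid: ȳ = ΣA·y / ΣA = 42.102 mm.
Transfer each piece to the horizontal centroidal axis using Ī + A·d² with d = y − 42.102:
  flange: d = -32.102 mm → contributes +3 617 144 mm⁴
  web: d = 37.898 mm → contributes +7 592 444 mm⁴
Total I = 11 209 588 mm⁴.

Ix ≈ 1.12 × 10⁷ mm⁴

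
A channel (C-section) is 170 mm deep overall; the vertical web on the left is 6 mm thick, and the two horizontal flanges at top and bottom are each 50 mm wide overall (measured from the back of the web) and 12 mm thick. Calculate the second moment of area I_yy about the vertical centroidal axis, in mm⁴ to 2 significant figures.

Treat the section as a set of non-overlapping primitives; coordinates are from the bounding-box lower-left.
Web: 6 × 170, A = 1 020 mm², x = 3 mm, Ī = 3 060 mm⁴.
Top flange (beyond web): 44 × 12, A = 528 mm², x = 28 mm, Ī = 85 184 mm⁴.
Bottom flange (beyond web): 44 × 12, A = 528 mm², x = 28 mm, Ī = 85 184 mm⁴.
Centroid: x̄ = ΣA·x / ΣA = 15.72 mm.
Transfer each piece to the vertical centroidal axis using Ī + A·d² with d = x − 15.72:
  web: d = -12.72 mm → contributes +168 010 mm⁴
  top flange (beyond web): d = 12.28 mm → contributes +164 848 mm⁴
  bottom flange (beyond web): d = 12.28 mm → contributes +164 848 mm⁴
Total I = 497 705 mm⁴.

I_yy ≈ 5.0 × 10⁵ mm⁴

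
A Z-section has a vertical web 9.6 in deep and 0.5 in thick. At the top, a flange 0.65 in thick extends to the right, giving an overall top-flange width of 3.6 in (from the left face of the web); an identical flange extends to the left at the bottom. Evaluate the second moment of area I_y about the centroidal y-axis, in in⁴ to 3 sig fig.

Treat the section as a set of non-overlapping primitives; coordinates are from the bounding-box lower-left.
Web: 0.5 × 9.6, A = 4.8 in², x = 3.35 in, Ī = 0.1 in⁴.
Top flange (beyond web): 3.1 × 0.65, A = 2.015 in², x = 5.15 in, Ī = 1.6137 in⁴.
Bottom flange (beyond web): 3.1 × 0.65, A = 2.015 in², x = 1.55 in, Ī = 1.6137 in⁴.
Centroid: x̄ = ΣA·x / ΣA = 3.35 in.
Transfer each piece to the centroidal y-axis using Ī + A·d² with d = x − 3.35:
  web: d = 0 in → contributes +0.1 in⁴
  top flange (beyond web): d = 1.8 in → contributes +8.1423 in⁴
  bottom flange (beyond web): d = -1.8 in → contributes +8.1423 in⁴
Total I = 16.385 in⁴.

I_y ≈ 16.4 in⁴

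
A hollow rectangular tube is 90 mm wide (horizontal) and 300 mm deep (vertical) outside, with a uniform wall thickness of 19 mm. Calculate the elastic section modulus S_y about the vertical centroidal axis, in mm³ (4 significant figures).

Split into non-overlapping primitives; take the origin at the lower-left of the bounding box.
Outer rectangle: 90 × 300, A = 27 000 mm², x = 45 mm, Ī = 18 225 000 mm⁴.
Inner void (subtracted): 52 × 262, A = 13 624 mm², x = 45 mm, Ī = 3 069 941 mm⁴.
By symmetry the centroid is at mid-width, x̄ = 45 mm.
All pieces are centred on the vertical centroidal axis, so I = ΣĪ (holes subtracted) = 15 155 059 mm⁴.
Extreme fibre distance c = 45 mm; S = I/c = 336 779 mm³.

S_y ≈ 3.368 × 10⁵ mm³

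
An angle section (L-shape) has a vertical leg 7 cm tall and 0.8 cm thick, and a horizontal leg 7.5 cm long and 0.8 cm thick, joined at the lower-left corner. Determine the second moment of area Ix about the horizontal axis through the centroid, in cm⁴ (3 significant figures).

Ix ≈ 49.5 cm⁴

Break the section into simple shapes (no overlaps), measuring from the bottom-left corner of the bounding box.
Vertical leg: 0.8 × 7, A = 5.6 cm², y = 3.5 cm, Ī = 22.867 cm⁴.
Horizontal leg (remainder): 6.7 × 0.8, A = 5.36 cm², y = 0.4 cm, Ī = 0.28587 cm⁴.
Centroid: ȳ = ΣA·y / ΣA = 1.9839 cm.
Transfer each piece to the horizontal axis through the centroid using Ī + A·d² with d = y − 1.9839:
  vertical leg: d = 1.5161 cm → contributes +35.738 cm⁴
  horizontal leg (remainder): d = -1.5839 cm → contributes +13.733 cm⁴
Total I = 49.471 cm⁴.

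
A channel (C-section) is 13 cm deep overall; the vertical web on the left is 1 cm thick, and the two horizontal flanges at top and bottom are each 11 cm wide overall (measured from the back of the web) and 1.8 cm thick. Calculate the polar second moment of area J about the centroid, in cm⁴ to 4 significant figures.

Break the section into simple shapes (no overlaps), measuring from the bottom-left corner of the bounding box.
Web: 1 × 13, A = 13 cm², y = 6.5 cm, Ī = 183.083 cm⁴.
Top flange (beyond web): 10 × 1.8, A = 18 cm², y = 12.1 cm, Ī = 4.86 cm⁴.
Bottom flange (beyond web): 10 × 1.8, A = 18 cm², y = 0.9 cm, Ī = 4.86 cm⁴.
By symmetry the centroid is at mid-height, ȳ = 6.5 cm.
Transfer each piece to the centroidal x-axis using Ī + A·d² with d = y − 6.5:
  web: d = 0 cm → contributes +183.083 cm⁴
  top flange (beyond web): d = 5.6 cm → contributes +569.34 cm⁴
  bottom flange (beyond web): d = -5.6 cm → contributes +569.34 cm⁴
Total I = 1321.76 cm⁴.
For the y-axis: x̄ = 4.54082 cm.
Repeating about the centroidal y-axis gives I_y = 590.002 cm⁴.
Polar second moment: J = I_x + I_y = 1911.77 cm⁴.

J ≈ 1912 cm⁴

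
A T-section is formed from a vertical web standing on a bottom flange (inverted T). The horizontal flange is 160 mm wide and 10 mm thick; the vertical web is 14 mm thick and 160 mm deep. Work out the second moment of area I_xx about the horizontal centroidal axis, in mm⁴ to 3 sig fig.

I_xx ≈ 1.15 × 10⁷ mm⁴

Treat the section as a set of non-overlapping primitives; coordinates are from the bounding-box lower-left.
Flange: 160 × 10, A = 1 600 mm², y = 5 mm, Ī = 13 333 mm⁴.
Web: 14 × 160, A = 2 240 mm², y = 90 mm, Ī = 4 778 667 mm⁴.
Centroid: ȳ = ΣA·y / ΣA = 54.583 mm.
Transfer each piece to the horizontal centroidal axis using Ī + A·d² with d = y − 54.583:
  flange: d = -49.583 mm → contributes +3 946 944 mm⁴
  web: d = 35.417 mm → contributes +7 588 389 mm⁴
Total I = 11 535 333 mm⁴.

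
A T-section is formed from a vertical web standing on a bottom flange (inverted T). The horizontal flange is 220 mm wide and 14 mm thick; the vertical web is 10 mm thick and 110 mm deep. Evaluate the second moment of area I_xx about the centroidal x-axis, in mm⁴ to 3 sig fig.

Decompose the section into non-overlapping parts with the origin at the bottom-left of its bounding rectangle.
Flange: 220 × 14, A = 3 080 mm², y = 7 mm, Ī = 50 307 mm⁴.
Web: 10 × 110, A = 1 100 mm², y = 69 mm, Ī = 1 109 167 mm⁴.
Centroid: ȳ = ΣA·y / ΣA = 23.316 mm.
Transfer each piece to the centroidal x-axis using Ī + A·d² with d = y − 23.316:
  flange: d = -16.316 mm → contributes +870 218 mm⁴
  web: d = 45.684 mm → contributes +3 404 918 mm⁴
Total I = 4 275 136 mm⁴.

I_xx ≈ 4.28 × 10⁶ mm⁴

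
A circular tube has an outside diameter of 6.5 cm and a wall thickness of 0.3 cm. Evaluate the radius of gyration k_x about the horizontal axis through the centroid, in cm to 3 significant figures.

k_x ≈ 2.19 cm

Treat the section as a set of non-overlapping primitives; coordinates are from the bounding-box lower-left.
Outer circle: ⌀6.5, A = 33.183 cm², y = 3.25 cm, Ī = 87.624 cm⁴.
Bore (subtracted): ⌀5.9, A = 27.34 cm², y = 3.25 cm, Ī = 59.481 cm⁴.
By symmetry the centroid is at mid-height, ȳ = 3.25 cm.
All pieces are centred on the horizontal axis through the centroid, so I = ΣĪ (holes subtracted) = 28.143 cm⁴.
Radius of gyration: k = √(I/A) = √(28.143 / 5.8434) = 2.1946 cm.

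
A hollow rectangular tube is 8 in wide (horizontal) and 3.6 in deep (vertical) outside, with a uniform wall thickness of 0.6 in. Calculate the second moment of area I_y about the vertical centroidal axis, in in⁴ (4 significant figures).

Break the section into simple shapes (no overlaps), measuring from the bottom-left corner of the bounding box.
Outer rectangle: 8 × 3.6, A = 28.8 in², x = 4 in, Ī = 153.6 in⁴.
Inner void (subtracted): 6.8 × 2.4, A = 16.32 in², x = 4 in, Ī = 62.8864 in⁴.
By symmetry the centroid is at mid-width, x̄ = 4 in.
All pieces are centred on the vertical centroidal axis, so I = ΣĪ (holes subtracted) = 90.7136 in⁴.

I_y ≈ 90.71 in⁴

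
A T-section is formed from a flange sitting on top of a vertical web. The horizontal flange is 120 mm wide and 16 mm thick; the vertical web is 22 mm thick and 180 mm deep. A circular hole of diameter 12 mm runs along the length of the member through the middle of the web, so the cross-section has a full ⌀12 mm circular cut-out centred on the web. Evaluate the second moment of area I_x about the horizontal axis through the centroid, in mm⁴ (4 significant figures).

I_x ≈ 2.303 × 10⁷ mm⁴

Break the section into simple shapes (no overlaps), measuring from the bottom-left corner of the bounding box.
Flange: 120 × 16, A = 1 920 mm², y = 188 mm, Ī = 40 960 mm⁴.
Web: 22 × 180, A = 3 960 mm², y = 90 mm, Ī = 10 692 000 mm⁴.
Hole (subtracted): ⌀12, A = 113.097 mm², y = 90 mm, Ī = 1017.88 mm⁴.
Centroid: ȳ = ΣA·y / ΣA = 122.628 mm.
Transfer each piece to the horizontal axis through the centroid using Ī + A·d² with d = y − 122.628:
  flange: d = 65.3724 mm → contributes +8 246 186 mm⁴
  web: d = -32.6276 mm → contributes +14 907 650 mm⁴
  hole: d = -32.6276 mm → contributes −121 417 mm⁴
Total I = 23 032 419 mm⁴.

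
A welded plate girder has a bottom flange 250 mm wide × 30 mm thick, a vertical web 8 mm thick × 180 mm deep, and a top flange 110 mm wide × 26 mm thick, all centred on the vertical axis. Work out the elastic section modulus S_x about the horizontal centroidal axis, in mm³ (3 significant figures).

S_x ≈ 6.15 × 10⁵ mm³

Break the section into simple shapes (no overlaps), measuring from the bottom-left corner of the bounding box.
Bottom plate: 250 × 30, A = 7 500 mm², y = 15 mm, Ī = 562 500 mm⁴.
Web plate: 8 × 180, A = 1 440 mm², y = 120 mm, Ī = 3 888 000 mm⁴.
Top plate: 110 × 26, A = 2 860 mm², y = 223 mm, Ī = 161 113 mm⁴.
Centroid: ȳ = ΣA·y / ΣA = 78.227 mm.
Transfer each piece to the horizontal centroidal axis using Ī + A·d² with d = y − 78.227:
  bottom plate: d = -63.227 mm → contributes +30 545 014 mm⁴
  web plate: d = 41.773 mm → contributes +6 400 762 mm⁴
  top plate: d = 144.77 mm → contributes +60 104 389 mm⁴
Total I = 97 050 165 mm⁴.
Extreme fibre distance c = 157.77 mm; S = I/c = 615 126 mm³.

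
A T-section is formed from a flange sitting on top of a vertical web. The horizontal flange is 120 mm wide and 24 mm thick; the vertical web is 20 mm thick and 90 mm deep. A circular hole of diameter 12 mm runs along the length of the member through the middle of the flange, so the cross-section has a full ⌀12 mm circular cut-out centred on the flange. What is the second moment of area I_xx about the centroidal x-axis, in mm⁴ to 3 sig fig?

I_xx ≈ 4.90 × 10⁶ mm⁴

Split into non-overlapping primitives; take the origin at the lower-left of the bounding box.
Flange: 120 × 24, A = 2 880 mm², y = 102 mm, Ī = 138 240 mm⁴.
Web: 20 × 90, A = 1 800 mm², y = 45 mm, Ī = 1 215 000 mm⁴.
Hole (subtracted): ⌀12, A = 113.1 mm², y = 102 mm, Ī = 1017.9 mm⁴.
Centroid: ȳ = ΣA·y / ΣA = 79.534 mm.
Transfer each piece to the centroidal x-axis using Ī + A·d² with d = y − 79.534:
  flange: d = 22.466 mm → contributes +1 591 836 mm⁴
  web: d = -34.534 mm → contributes +3 361 676 mm⁴
  hole: d = 22.466 mm → contributes −58 100 mm⁴
Total I = 4 895 411 mm⁴.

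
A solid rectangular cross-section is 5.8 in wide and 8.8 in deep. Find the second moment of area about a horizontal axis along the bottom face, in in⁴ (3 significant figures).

I_base ≈ 1320 in⁴

The section: 5.8 × 8.8, A = 51.04 in², y = 4.4 in, Ī = 329.38 in⁴.
Transfer it to a horizontal axis along the bottom face using Ī + A·d² with d = y − 0:
  the section: d = 4.4 in → contributes +1317.5 in⁴
Total I = 1317.5 in⁴.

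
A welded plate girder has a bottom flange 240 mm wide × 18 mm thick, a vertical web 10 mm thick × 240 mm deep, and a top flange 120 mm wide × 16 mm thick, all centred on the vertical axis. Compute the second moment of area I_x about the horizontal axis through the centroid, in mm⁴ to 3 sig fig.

Decompose the section into non-overlapping parts with the origin at the bottom-left of its bounding rectangle.
Bottom plate: 240 × 18, A = 4 320 mm², y = 9 mm, Ī = 116 640 mm⁴.
Web plate: 10 × 240, A = 2 400 mm², y = 138 mm, Ī = 11 520 000 mm⁴.
Top plate: 120 × 16, A = 1 920 mm², y = 266 mm, Ī = 40 960 mm⁴.
Centroid: ȳ = ΣA·y / ΣA = 101.94 mm.
Transfer each piece to the horizontal axis through the centroid using Ī + A·d² with d = y − 101.94:
  bottom plate: d = -92.944 mm → contributes +37 435 693 mm⁴
  web plate: d = 36.056 mm → contributes +14 640 007 mm⁴
  top plate: d = 164.06 mm → contributes +51 716 273 mm⁴
Total I = 103 791 973 mm⁴.

I_x ≈ 1.04 × 10⁸ mm⁴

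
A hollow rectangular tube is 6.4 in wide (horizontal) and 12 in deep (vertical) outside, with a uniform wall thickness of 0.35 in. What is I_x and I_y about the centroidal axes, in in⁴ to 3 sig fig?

Break the section into simple shapes (no overlaps), measuring from the bottom-left corner of the bounding box.
Outer rectangle: 6.4 × 12, A = 76.8 in², y = 6 in, Ī = 921.6 in⁴.
Inner void (subtracted): 5.7 × 11.3, A = 64.41 in², y = 6 in, Ī = 685.38 in⁴.
By symmetry the centroid is at mid-height, ȳ = 6 in.
All pieces are centred on the centroidal x-axis, so I = ΣĪ (holes subtracted) = 236.22 in⁴.
Repeating about the centroidal y-axis gives I_y = 87.754 in⁴.

I_x ≈ 236 in⁴, I_y ≈ 87.8 in⁴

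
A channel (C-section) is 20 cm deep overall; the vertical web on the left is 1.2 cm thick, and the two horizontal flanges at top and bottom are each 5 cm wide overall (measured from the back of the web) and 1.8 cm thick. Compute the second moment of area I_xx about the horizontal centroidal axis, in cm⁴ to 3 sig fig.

Break the section into simple shapes (no overlaps), measuring from the bottom-left corner of the bounding box.
Web: 1.2 × 20, A = 24 cm², y = 10 cm, Ī = 800 cm⁴.
Top flange (beyond web): 3.8 × 1.8, A = 6.84 cm², y = 19.1 cm, Ī = 1.8468 cm⁴.
Bottom flange (beyond web): 3.8 × 1.8, A = 6.84 cm², y = 0.9 cm, Ī = 1.8468 cm⁴.
By symmetry the centroid is at mid-height, ȳ = 10 cm.
Transfer each piece to the horizontal centroidal axis using Ī + A·d² with d = y − 10:
  web: d = 0 cm → contributes +800 cm⁴
  top flange (beyond web): d = 9.1 cm → contributes +568.27 cm⁴
  bottom flange (beyond web): d = -9.1 cm → contributes +568.27 cm⁴
Total I = 1936.5 cm⁴.

I_xx ≈ 1940 cm⁴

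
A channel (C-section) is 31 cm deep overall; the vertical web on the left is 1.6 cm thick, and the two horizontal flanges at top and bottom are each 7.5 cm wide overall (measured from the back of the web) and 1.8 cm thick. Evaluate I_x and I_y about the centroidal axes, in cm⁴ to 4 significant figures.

I_x ≈ 8505 cm⁴, I_y ≈ 281.3 cm⁴

Split into non-overlapping primitives; take the origin at the lower-left of the bounding box.
Web: 1.6 × 31, A = 49.6 cm², y = 15.5 cm, Ī = 3972.13 cm⁴.
Top flange (beyond web): 5.9 × 1.8, A = 10.62 cm², y = 30.1 cm, Ī = 2.8674 cm⁴.
Bottom flange (beyond web): 5.9 × 1.8, A = 10.62 cm², y = 0.9 cm, Ī = 2.8674 cm⁴.
By symmetry the centroid is at mid-height, ȳ = 15.5 cm.
Transfer each piece to the centroidal x-axis using Ī + A·d² with d = y − 15.5:
  web: d = 0 cm → contributes +3972.13 cm⁴
  top flange (beyond web): d = 14.6 cm → contributes +2266.63 cm⁴
  bottom flange (beyond web): d = -14.6 cm → contributes +2266.63 cm⁴
Total I = 8505.39 cm⁴.
For the y-axis: x̄ = 1.92436 cm.
Repeating about the centroidal y-axis gives I_y = 281.327 cm⁴.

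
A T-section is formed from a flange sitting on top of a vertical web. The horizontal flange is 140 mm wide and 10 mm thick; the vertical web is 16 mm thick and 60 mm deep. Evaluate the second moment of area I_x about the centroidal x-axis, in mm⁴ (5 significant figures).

I_x ≈ 9.9729 × 10⁵ mm⁴

Split into non-overlapping primitives; take the origin at the lower-left of the bounding box.
Flange: 140 × 10, A = 1 400 mm², y = 65 mm, Ī = 11666.67 mm⁴.
Web: 16 × 60, A = 960 mm², y = 30 mm, Ī = 288 000 mm⁴.
Centroid: ȳ = ΣA·y / ΣA = 50.76271 mm.
Transfer each piece to the centroidal x-axis using Ī + A·d² with d = y − 50.76271:
  flange: d = 14.23729 mm → contributes +295447.2 mm⁴
  web: d = -20.76271 mm → contributes +701846.6 mm⁴
Total I = 997293.8 mm⁴.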